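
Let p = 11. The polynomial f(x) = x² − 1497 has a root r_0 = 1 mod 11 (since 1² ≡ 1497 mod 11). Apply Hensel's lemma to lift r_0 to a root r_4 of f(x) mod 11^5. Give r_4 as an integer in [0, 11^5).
r_4 = 106987 (mod 161051)

Hensel's recurrence: r_{i+1} = r_i − f(r_i)·(f′(r_i))^{-1} mod 11^{i+2}, with f′(x) = 2x. Iterate:
  r_0 = 1 (mod 11)
  r_1 = 23 (mod 121)
  r_2 = 507 (mod 1331)
  r_3 = 4500 (mod 14641)
  r_4 = 106987 (mod 161051)
Final: r_4 = 106987, and one checks f(r_4) ≡ 0 mod 11^5.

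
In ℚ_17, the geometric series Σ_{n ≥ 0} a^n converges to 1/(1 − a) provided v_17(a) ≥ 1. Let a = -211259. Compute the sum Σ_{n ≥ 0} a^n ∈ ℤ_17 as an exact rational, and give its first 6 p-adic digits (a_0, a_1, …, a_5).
Σ a^n = 1/(1 − a) = 1/211260;  first 6 digits = (1, 0, 0, 8, 14, 16)

v_17(a) = 3 ≥ 1, so the series converges in ℤ_17 to 1/(1 − a) = 1/(1 − (-211259)) = 1/211260. Expand this rational in ℤ_17: compute digits iteratively via d_i = x_i mod 17, x_{i+1} = (x_i − d_i)/17. The first 6 digits are (1, 0, 0, 8, 14, 16).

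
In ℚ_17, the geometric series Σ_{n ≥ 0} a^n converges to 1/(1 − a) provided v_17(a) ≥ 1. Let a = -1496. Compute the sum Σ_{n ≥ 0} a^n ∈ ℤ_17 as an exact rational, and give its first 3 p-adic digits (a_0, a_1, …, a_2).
Σ a^n = 1/(1 − a) = 1/1497;  first 3 digits = (1, 14, 3)

v_17(a) = 1 ≥ 1, so the series converges in ℤ_17 to 1/(1 − a) = 1/(1 − (-1496)) = 1/1497. Expand this rational in ℤ_17: compute digits iteratively via d_i = x_i mod 17, x_{i+1} = (x_i − d_i)/17. The first 3 digits are (1, 14, 3).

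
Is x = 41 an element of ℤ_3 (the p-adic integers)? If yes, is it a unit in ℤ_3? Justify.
x ∈ ℤ_3^× (unit); v_3(x) = 0

ℤ_3 = {x ∈ ℚ_3 : v_3(x) ≥ 0} and ℤ_3^× = {x ∈ ℤ_3 : v_3(x) = 0}. Here v_3(41) = v_3(num) − v_3(den) = 0; compare against these criteria.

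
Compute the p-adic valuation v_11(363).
v_11(363) = 2

v_11(n) is the largest exponent k such that 11^k divides n. Factor out: 363 = 11^2 · 3. (Sign doesn't affect v_p.) So v_11(363) = 2.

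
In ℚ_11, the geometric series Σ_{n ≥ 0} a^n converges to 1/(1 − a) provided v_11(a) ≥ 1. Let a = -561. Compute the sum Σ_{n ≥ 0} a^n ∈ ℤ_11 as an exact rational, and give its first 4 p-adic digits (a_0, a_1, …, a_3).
Σ a^n = 1/(1 − a) = 1/562;  first 4 digits = (1, 4, 0, 3)

v_11(a) = 1 ≥ 1, so the series converges in ℤ_11 to 1/(1 − a) = 1/(1 − (-561)) = 1/562. Expand this rational in ℤ_11: compute digits iteratively via d_i = x_i mod 11, x_{i+1} = (x_i − d_i)/11. The first 4 digits are (1, 4, 0, 3).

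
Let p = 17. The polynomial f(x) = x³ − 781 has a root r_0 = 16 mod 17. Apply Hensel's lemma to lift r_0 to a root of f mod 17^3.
r_2 = 3246 (mod 4913)

Hensel: r_{i+1} = r_i − f(r_i)/f′(r_i) mod 17^{i+2}, where f′(x) = 3x². Iterate:
  r_0 = 16 (mod 17)
  r_1 = 67 (mod 289)
  r_2 = 3246 (mod 4913)
Final: r = 3246 with f(r) ≡ 0 mod 17^3.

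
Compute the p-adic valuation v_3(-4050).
v_3(-4050) = 4

v_3(n) is the largest exponent k such that 3^k divides n. Factor out: -4050 = -3^4 · 50. (Sign doesn't affect v_p.) So v_3(-4050) = 4.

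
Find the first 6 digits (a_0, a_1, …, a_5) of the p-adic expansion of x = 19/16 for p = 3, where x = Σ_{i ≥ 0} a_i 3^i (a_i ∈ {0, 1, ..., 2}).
(a_0, …, a_5) = (1, 1, 1, 2, 2, 0)

v_3(19/16) = 0 (numerator and denominator both coprime to 3), so x ∈ ℤ_3^×. Compute digits iteratively via a_i = x_i mod 3, x_{i+1} = (x_i − a_i)/3, with x_0 = x:
  x_0 = 19/16;  a_0 = 1;  x_1 = (x_0 − 1)/3 = 1/16
  x_1 = 1/16;  a_1 = 1;  x_2 = (x_1 − 1)/3 = -5/16
  x_2 = -5/16;  a_2 = 1;  x_3 = (x_2 − 1)/3 = -7/16
  x_3 = -7/16;  a_3 = 2;  x_4 = (x_3 − 2)/3 = -13/16
  x_4 = -13/16;  a_4 = 2;  x_5 = (x_4 − 2)/3 = -15/16
  x_5 = -15/16;  a_5 = 0;  x_6 = (x_5 − 0)/3 = -5/16
Digits: (1, 1, 1, 2, 2, 0).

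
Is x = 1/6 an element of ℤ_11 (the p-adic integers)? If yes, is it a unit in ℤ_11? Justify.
x ∈ ℤ_11^× (unit); v_11(x) = 0

ℤ_11 = {x ∈ ℚ_11 : v_11(x) ≥ 0} and ℤ_11^× = {x ∈ ℤ_11 : v_11(x) = 0}. Here v_11(1/6) = v_11(num) − v_11(den) = 0; compare against these criteria.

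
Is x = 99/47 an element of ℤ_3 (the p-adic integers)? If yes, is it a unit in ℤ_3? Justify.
x ∈ ℤ_3 but not a unit; v_3(x) = 2 > 0

ℤ_3 = {x ∈ ℚ_3 : v_3(x) ≥ 0} and ℤ_3^× = {x ∈ ℤ_3 : v_3(x) = 0}. Here v_3(99/47) = v_3(num) − v_3(den) = 2; compare against these criteria.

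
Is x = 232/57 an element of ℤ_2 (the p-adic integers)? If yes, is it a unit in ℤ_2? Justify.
x ∈ ℤ_2 but not a unit; v_2(x) = 3 > 0

ℤ_2 = {x ∈ ℚ_2 : v_2(x) ≥ 0} and ℤ_2^× = {x ∈ ℤ_2 : v_2(x) = 0}. Here v_2(232/57) = v_2(num) − v_2(den) = 3; compare against these criteria.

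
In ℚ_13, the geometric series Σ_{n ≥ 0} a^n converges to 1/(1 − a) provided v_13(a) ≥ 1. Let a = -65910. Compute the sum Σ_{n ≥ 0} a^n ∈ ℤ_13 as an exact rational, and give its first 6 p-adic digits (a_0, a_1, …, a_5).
Σ a^n = 1/(1 − a) = 1/65911;  first 6 digits = (1, 0, 0, 9, 10, 12)

v_13(a) = 3 ≥ 1, so the series converges in ℤ_13 to 1/(1 − a) = 1/(1 − (-65910)) = 1/65911. Expand this rational in ℤ_13: compute digits iteratively via d_i = x_i mod 13, x_{i+1} = (x_i − d_i)/13. The first 6 digits are (1, 0, 0, 9, 10, 12).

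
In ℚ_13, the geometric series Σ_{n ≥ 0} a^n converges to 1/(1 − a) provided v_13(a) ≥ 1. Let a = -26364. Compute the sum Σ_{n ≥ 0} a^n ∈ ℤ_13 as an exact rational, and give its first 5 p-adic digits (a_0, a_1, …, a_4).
Σ a^n = 1/(1 − a) = 1/26365;  first 5 digits = (1, 0, 0, 1, 12)

v_13(a) = 3 ≥ 1, so the series converges in ℤ_13 to 1/(1 − a) = 1/(1 − (-26364)) = 1/26365. Expand this rational in ℤ_13: compute digits iteratively via d_i = x_i mod 13, x_{i+1} = (x_i − d_i)/13. The first 5 digits are (1, 0, 0, 1, 12).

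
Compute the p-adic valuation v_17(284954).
v_17(284954) = 3

v_17(n) is the largest exponent k such that 17^k divides n. Factor out: 284954 = 17^3 · 58. (Sign doesn't affect v_p.) So v_17(284954) = 3.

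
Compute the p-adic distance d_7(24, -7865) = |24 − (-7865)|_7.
d_7(24, -7865) = 1/343

Step 1 — x − y = 24 − (-7865) = 7889. Step 2 — v_7(7889) = 3 (factor: 7889 = (7^3 · 23); the sign does not affect v_p). Step 3 — |x − y|_7 = 7^{-3} = 1/343.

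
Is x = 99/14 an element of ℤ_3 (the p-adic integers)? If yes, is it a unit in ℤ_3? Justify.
x ∈ ℤ_3 but not a unit; v_3(x) = 2 > 0

ℤ_3 = {x ∈ ℚ_3 : v_3(x) ≥ 0} and ℤ_3^× = {x ∈ ℤ_3 : v_3(x) = 0}. Here v_3(99/14) = v_3(num) − v_3(den) = 2; compare against these criteria.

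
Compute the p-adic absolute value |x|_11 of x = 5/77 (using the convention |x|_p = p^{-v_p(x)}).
|5/77|_11 = 11

Step 1 — compute v_11(x) by factoring powers of 11 out of the numerator and denominator: v_11(5/77) = -1. Step 2 — apply |x|_p = p^{-v_p(x)} = 11^{1} = 11.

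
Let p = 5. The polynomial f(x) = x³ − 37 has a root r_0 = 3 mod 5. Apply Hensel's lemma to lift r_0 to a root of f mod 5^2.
r_1 = 8 (mod 25)

Hensel: r_{i+1} = r_i − f(r_i)/f′(r_i) mod 5^{i+2}, where f′(x) = 3x². Iterate:
  r_0 = 3 (mod 5)
  r_1 = 8 (mod 25)
Final: r = 8 with f(r) ≡ 0 mod 5^2.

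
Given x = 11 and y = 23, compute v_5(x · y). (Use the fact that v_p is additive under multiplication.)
v_5(253) = 0

v_p(x) = 0 (factor: 11 = 5^0 · 11); v_p(y) = 0 (factor: 23 = 5^0 · 23). Additivity: v_p(xy) = v_p(x) + v_p(y) = 0 + 0 = 0. (Direct check: xy = 253 = 5^0 · (253).)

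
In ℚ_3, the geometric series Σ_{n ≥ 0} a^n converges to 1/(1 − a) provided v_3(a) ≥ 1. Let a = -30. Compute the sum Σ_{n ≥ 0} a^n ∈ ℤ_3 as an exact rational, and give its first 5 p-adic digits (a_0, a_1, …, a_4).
Σ a^n = 1/(1 − a) = 1/31;  first 5 digits = (1, 2, 0, 1, 2)

v_3(a) = 1 ≥ 1, so the series converges in ℤ_3 to 1/(1 − a) = 1/(1 − (-30)) = 1/31. Expand this rational in ℤ_3: compute digits iteratively via d_i = x_i mod 3, x_{i+1} = (x_i − d_i)/3. The first 5 digits are (1, 2, 0, 1, 2).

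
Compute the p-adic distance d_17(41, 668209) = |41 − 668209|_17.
d_17(41, 668209) = 1/83521

Step 1 — x − y = 41 − 668209 = -668168. Step 2 — v_17(-668168) = 4 (factor: -668168 = −(17^4 · 8); the sign does not affect v_p). Step 3 — |x − y|_17 = 17^{-4} = 1/83521.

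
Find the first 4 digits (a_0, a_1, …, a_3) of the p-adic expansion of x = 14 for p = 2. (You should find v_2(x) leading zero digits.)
(a_0, …, a_3) = (0, 1, 1, 1)

v_2(14) = 1, so a_0 = ... = a_0 = 0. Factor out: x = 2^1 · u with u = 7 a unit in ℤ_2. Expand u iteratively via a_{v+i} = u_i mod 2, u_{i+1} = (u_i − a_{v+i})/2:
  u_0 = 7;  a_1 = 1;  u_1 = (u_0 − 1)/2 = 3
  u_1 = 3;  a_2 = 1;  u_2 = (u_1 − 1)/2 = 1
  u_2 = 1;  a_3 = 1;  u_3 = (u_2 − 1)/2 = 0
Digits: (0, 1, 1, 1).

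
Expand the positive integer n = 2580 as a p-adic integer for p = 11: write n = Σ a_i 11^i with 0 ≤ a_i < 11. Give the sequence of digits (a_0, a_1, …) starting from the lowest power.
(a_0, a_1, …) = (6, 3, 10, 1)

Repeated division by 11 gives the digits low-to-high: 2580 = 6 + 3·11^1 + 10·11^2 + 1·11^3. Digit sequence: (6, 3, 10, 1).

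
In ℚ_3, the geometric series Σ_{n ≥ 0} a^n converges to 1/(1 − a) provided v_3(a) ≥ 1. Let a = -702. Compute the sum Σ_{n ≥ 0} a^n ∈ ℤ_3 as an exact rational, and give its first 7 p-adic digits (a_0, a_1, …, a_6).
Σ a^n = 1/(1 − a) = 1/703;  first 7 digits = (1, 0, 0, 1, 0, 0, 0)

v_3(a) = 3 ≥ 1, so the series converges in ℤ_3 to 1/(1 − a) = 1/(1 − (-702)) = 1/703. Expand this rational in ℤ_3: compute digits iteratively via d_i = x_i mod 3, x_{i+1} = (x_i − d_i)/3. The first 7 digits are (1, 0, 0, 1, 0, 0, 0).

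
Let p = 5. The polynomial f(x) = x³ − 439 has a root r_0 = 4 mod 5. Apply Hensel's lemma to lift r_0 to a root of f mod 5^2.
r_1 = 4 (mod 25)

Hensel: r_{i+1} = r_i − f(r_i)/f′(r_i) mod 5^{i+2}, where f′(x) = 3x². Iterate:
  r_0 = 4 (mod 5)
  r_1 = 4 (mod 25)
Final: r = 4 with f(r) ≡ 0 mod 5^2.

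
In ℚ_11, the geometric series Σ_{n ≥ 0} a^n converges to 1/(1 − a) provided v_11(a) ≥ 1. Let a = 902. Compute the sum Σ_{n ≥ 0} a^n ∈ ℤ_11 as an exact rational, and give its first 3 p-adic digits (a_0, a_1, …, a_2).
Σ a^n = 1/(1 − a) = -1/901;  first 3 digits = (1, 5, 10)

v_11(a) = 1 ≥ 1, so the series converges in ℤ_11 to 1/(1 − a) = 1/(1 − 902) = -1/901. Expand this rational in ℤ_11: compute digits iteratively via d_i = x_i mod 11, x_{i+1} = (x_i − d_i)/11. The first 3 digits are (1, 5, 10).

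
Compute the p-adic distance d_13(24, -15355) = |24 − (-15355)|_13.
d_13(24, -15355) = 1/2197

Step 1 — x − y = 24 − (-15355) = 15379. Step 2 — v_13(15379) = 3 (factor: 15379 = (13^3 · 7); the sign does not affect v_p). Step 3 — |x − y|_13 = 13^{-3} = 1/2197.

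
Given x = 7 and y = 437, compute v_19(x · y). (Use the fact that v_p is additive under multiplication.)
v_19(3059) = 1

v_p(x) = 0 (factor: 7 = 19^0 · 7); v_p(y) = 1 (factor: 437 = 19^1 · 23). Additivity: v_p(xy) = v_p(x) + v_p(y) = 0 + 1 = 1. (Direct check: xy = 3059 = 19^1 · (161).)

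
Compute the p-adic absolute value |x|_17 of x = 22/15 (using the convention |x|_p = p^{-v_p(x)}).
|22/15|_17 = 1

Step 1 — compute v_17(x) by factoring powers of 17 out of the numerator and denominator: v_17(22/15) = 0. Step 2 — apply |x|_p = p^{-v_p(x)} = 17^{0} = 1.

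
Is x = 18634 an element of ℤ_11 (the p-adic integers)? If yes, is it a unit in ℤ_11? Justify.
x ∈ ℤ_11 but not a unit; v_11(x) = 3 > 0

ℤ_11 = {x ∈ ℚ_11 : v_11(x) ≥ 0} and ℤ_11^× = {x ∈ ℤ_11 : v_11(x) = 0}. Here v_11(18634) = v_11(num) − v_11(den) = 3; compare against these criteria.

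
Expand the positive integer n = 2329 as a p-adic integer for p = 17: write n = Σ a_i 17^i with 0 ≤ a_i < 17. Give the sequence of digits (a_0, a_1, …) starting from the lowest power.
(a_0, a_1, …) = (0, 1, 8)

Repeated division by 17 gives the digits low-to-high: 2329 = 1·17^1 + 8·17^2. Digit sequence: (0, 1, 8).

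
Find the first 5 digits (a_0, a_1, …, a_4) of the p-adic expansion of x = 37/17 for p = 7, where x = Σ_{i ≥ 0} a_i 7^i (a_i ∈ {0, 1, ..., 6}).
(a_0, …, a_4) = (3, 4, 6, 4, 3)

v_7(37/17) = 0 (numerator and denominator both coprime to 7), so x ∈ ℤ_7^×. Compute digits iteratively via a_i = x_i mod 7, x_{i+1} = (x_i − a_i)/7, with x_0 = x:
  x_0 = 37/17;  a_0 = 3;  x_1 = (x_0 − 3)/7 = -2/17
  x_1 = -2/17;  a_1 = 4;  x_2 = (x_1 − 4)/7 = -10/17
  x_2 = -10/17;  a_2 = 6;  x_3 = (x_2 − 6)/7 = -16/17
  x_3 = -16/17;  a_3 = 4;  x_4 = (x_3 − 4)/7 = -12/17
  x_4 = -12/17;  a_4 = 3;  x_5 = (x_4 − 3)/7 = -9/17
Digits: (3, 4, 6, 4, 3).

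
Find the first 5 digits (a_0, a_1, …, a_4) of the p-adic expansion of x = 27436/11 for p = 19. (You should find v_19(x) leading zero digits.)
(a_0, …, a_4) = (0, 0, 0, 9, 3)

v_19(27436/11) = 3, so a_0 = ... = a_2 = 0. Factor out: x = 19^3 · u with u = 4/11 a unit in ℤ_19. Expand u iteratively via a_{v+i} = u_i mod 19, u_{i+1} = (u_i − a_{v+i})/19:
  u_0 = 4/11;  a_3 = 9;  u_1 = (u_0 − 9)/19 = -5/11
  u_1 = -5/11;  a_4 = 3;  u_2 = (u_1 − 3)/19 = -2/11
Digits: (0, 0, 0, 9, 3).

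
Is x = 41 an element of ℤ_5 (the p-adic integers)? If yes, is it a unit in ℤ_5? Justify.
x ∈ ℤ_5^× (unit); v_5(x) = 0

ℤ_5 = {x ∈ ℚ_5 : v_5(x) ≥ 0} and ℤ_5^× = {x ∈ ℤ_5 : v_5(x) = 0}. Here v_5(41) = v_5(num) − v_5(den) = 0; compare against these criteria.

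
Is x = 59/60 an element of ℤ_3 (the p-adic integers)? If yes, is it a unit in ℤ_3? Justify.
x ∉ ℤ_3 (v_3(x) = -1 < 0)

ℤ_3 = {x ∈ ℚ_3 : v_3(x) ≥ 0} and ℤ_3^× = {x ∈ ℤ_3 : v_3(x) = 0}. Here v_3(59/60) = v_3(num) − v_3(den) = -1; compare against these criteria.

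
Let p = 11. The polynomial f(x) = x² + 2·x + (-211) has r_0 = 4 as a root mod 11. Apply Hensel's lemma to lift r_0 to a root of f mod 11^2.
r_1 = 59 (mod 121)

Hensel: r_{i+1} = r_i − f(r_i)·(f′(r_i))^{-1} mod 11^{i+2}, f′(x) = 2x + 2. Iterate:
  r_0 = 4 (mod 11)
  r_1 = 59 (mod 121)
Final: r = 59 satisfies f(r) ≡ 0 mod 11^2.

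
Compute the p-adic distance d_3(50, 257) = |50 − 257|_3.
d_3(50, 257) = 1/9

Step 1 — x − y = 50 − 257 = -207. Step 2 — v_3(-207) = 2 (factor: -207 = −(3^2 · 23); the sign does not affect v_p). Step 3 — |x − y|_3 = 3^{-2} = 1/9.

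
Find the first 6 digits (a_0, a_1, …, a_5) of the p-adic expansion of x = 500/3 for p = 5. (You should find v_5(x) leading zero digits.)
(a_0, …, a_5) = (0, 0, 0, 3, 3, 1)

v_5(500/3) = 3, so a_0 = ... = a_2 = 0. Factor out: x = 5^3 · u with u = 4/3 a unit in ℤ_5. Expand u iteratively via a_{v+i} = u_i mod 5, u_{i+1} = (u_i − a_{v+i})/5:
  u_0 = 4/3;  a_3 = 3;  u_1 = (u_0 − 3)/5 = -1/3
  u_1 = -1/3;  a_4 = 3;  u_2 = (u_1 − 3)/5 = -2/3
  u_2 = -2/3;  a_5 = 1;  u_3 = (u_2 − 1)/5 = -1/3
Digits: (0, 0, 0, 3, 3, 1).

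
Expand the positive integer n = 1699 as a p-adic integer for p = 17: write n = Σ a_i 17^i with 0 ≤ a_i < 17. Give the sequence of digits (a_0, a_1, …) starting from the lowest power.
(a_0, a_1, …) = (16, 14, 5)

Repeated division by 17 gives the digits low-to-high: 1699 = 16 + 14·17^1 + 5·17^2. Digit sequence: (16, 14, 5).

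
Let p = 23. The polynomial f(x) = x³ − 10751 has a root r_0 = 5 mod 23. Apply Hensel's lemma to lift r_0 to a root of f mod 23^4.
r_3 = 182694 (mod 279841)

Hensel: r_{i+1} = r_i − f(r_i)/f′(r_i) mod 23^{i+2}, where f′(x) = 3x². Iterate:
  r_0 = 5 (mod 23)
  r_1 = 189 (mod 529)
  r_2 = 189 (mod 12167)
  r_3 = 182694 (mod 279841)
Final: r = 182694 with f(r) ≡ 0 mod 23^4.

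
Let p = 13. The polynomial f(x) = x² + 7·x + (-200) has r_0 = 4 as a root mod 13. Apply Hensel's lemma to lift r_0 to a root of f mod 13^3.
r_2 = 927 (mod 2197)

Hensel: r_{i+1} = r_i − f(r_i)·(f′(r_i))^{-1} mod 13^{i+2}, f′(x) = 2x + 7. Iterate:
  r_0 = 4 (mod 13)
  r_1 = 82 (mod 169)
  r_2 = 927 (mod 2197)
Final: r = 927 satisfies f(r) ≡ 0 mod 13^3.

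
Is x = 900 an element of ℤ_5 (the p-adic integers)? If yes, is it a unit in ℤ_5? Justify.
x ∈ ℤ_5 but not a unit; v_5(x) = 2 > 0

ℤ_5 = {x ∈ ℚ_5 : v_5(x) ≥ 0} and ℤ_5^× = {x ∈ ℤ_5 : v_5(x) = 0}. Here v_5(900) = v_5(num) − v_5(den) = 2; compare against these criteria.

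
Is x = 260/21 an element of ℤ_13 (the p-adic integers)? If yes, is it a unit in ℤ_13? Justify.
x ∈ ℤ_13 but not a unit; v_13(x) = 1 > 0

ℤ_13 = {x ∈ ℚ_13 : v_13(x) ≥ 0} and ℤ_13^× = {x ∈ ℤ_13 : v_13(x) = 0}. Here v_13(260/21) = v_13(num) − v_13(den) = 1; compare against these criteria.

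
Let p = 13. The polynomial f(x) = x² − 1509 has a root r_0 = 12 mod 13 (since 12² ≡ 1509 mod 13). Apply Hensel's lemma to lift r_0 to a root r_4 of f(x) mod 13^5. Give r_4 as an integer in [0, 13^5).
r_4 = 303276 (mod 371293)

Hensel's recurrence: r_{i+1} = r_i − f(r_i)·(f′(r_i))^{-1} mod 13^{i+2}, with f′(x) = 2x. Iterate:
  r_0 = 12 (mod 13)
  r_1 = 90 (mod 169)
  r_2 = 90 (mod 2197)
  r_3 = 17666 (mod 28561)
  r_4 = 303276 (mod 371293)
Final: r_4 = 303276, and one checks f(r_4) ≡ 0 mod 13^5.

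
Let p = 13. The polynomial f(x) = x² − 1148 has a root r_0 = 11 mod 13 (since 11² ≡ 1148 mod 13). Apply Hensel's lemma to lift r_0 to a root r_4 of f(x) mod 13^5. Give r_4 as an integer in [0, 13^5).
r_4 = 266225 (mod 371293)

Hensel's recurrence: r_{i+1} = r_i − f(r_i)·(f′(r_i))^{-1} mod 13^{i+2}, with f′(x) = 2x. Iterate:
  r_0 = 11 (mod 13)
  r_1 = 50 (mod 169)
  r_2 = 388 (mod 2197)
  r_3 = 9176 (mod 28561)
  r_4 = 266225 (mod 371293)
Final: r_4 = 266225, and one checks f(r_4) ≡ 0 mod 13^5.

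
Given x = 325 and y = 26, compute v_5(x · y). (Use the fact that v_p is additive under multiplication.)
v_5(8450) = 2

v_p(x) = 2 (factor: 325 = 5^2 · 13); v_p(y) = 0 (factor: 26 = 5^0 · 26). Additivity: v_p(xy) = v_p(x) + v_p(y) = 2 + 0 = 2. (Direct check: xy = 8450 = 5^2 · (338).)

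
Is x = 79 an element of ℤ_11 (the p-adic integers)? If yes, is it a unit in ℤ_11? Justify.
x ∈ ℤ_11^× (unit); v_11(x) = 0

ℤ_11 = {x ∈ ℚ_11 : v_11(x) ≥ 0} and ℤ_11^× = {x ∈ ℤ_11 : v_11(x) = 0}. Here v_11(79) = v_11(num) − v_11(den) = 0; compare against these criteria.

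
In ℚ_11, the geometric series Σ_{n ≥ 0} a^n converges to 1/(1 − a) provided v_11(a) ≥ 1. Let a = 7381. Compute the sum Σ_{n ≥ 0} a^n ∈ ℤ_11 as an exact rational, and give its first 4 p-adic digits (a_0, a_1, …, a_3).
Σ a^n = 1/(1 − a) = -1/7380;  first 4 digits = (1, 0, 6, 5)

v_11(a) = 2 ≥ 1, so the series converges in ℤ_11 to 1/(1 − a) = 1/(1 − 7381) = -1/7380. Expand this rational in ℤ_11: compute digits iteratively via d_i = x_i mod 11, x_{i+1} = (x_i − d_i)/11. The first 4 digits are (1, 0, 6, 5).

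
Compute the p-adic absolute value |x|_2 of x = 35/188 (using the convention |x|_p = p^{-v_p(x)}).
|35/188|_2 = 4

Step 1 — compute v_2(x) by factoring powers of 2 out of the numerator and denominator: v_2(35/188) = -2. Step 2 — apply |x|_p = p^{-v_p(x)} = 2^{2} = 4.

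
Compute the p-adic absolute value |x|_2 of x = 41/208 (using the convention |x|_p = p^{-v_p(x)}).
|41/208|_2 = 16

Step 1 — compute v_2(x) by factoring powers of 2 out of the numerator and denominator: v_2(41/208) = -4. Step 2 — apply |x|_p = p^{-v_p(x)} = 2^{4} = 16.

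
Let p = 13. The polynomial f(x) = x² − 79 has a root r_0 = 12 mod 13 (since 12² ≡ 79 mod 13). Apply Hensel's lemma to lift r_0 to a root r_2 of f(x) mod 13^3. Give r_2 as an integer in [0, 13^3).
r_2 = 1819 (mod 2197)

Hensel's recurrence: r_{i+1} = r_i − f(r_i)·(f′(r_i))^{-1} mod 13^{i+2}, with f′(x) = 2x. Iterate:
  r_0 = 12 (mod 13)
  r_1 = 129 (mod 169)
  r_2 = 1819 (mod 2197)
Final: r_2 = 1819, and one checks f(r_2) ≡ 0 mod 13^3.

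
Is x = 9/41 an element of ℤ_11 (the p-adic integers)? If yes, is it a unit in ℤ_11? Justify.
x ∈ ℤ_11^× (unit); v_11(x) = 0

ℤ_11 = {x ∈ ℚ_11 : v_11(x) ≥ 0} and ℤ_11^× = {x ∈ ℤ_11 : v_11(x) = 0}. Here v_11(9/41) = v_11(num) − v_11(den) = 0; compare against these criteria.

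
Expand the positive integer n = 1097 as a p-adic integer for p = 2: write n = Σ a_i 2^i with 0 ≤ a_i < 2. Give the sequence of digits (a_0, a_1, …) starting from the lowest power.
(a_0, a_1, …) = (1, 0, 0, 1, 0, 0, 1, 0, 0, 0, 1)

Repeated division by 2 gives the digits low-to-high: 1097 = 1 + 1·2^3 + 1·2^6 + 1·2^10. Digit sequence: (1, 0, 0, 1, 0, 0, 1, 0, 0, 0, 1).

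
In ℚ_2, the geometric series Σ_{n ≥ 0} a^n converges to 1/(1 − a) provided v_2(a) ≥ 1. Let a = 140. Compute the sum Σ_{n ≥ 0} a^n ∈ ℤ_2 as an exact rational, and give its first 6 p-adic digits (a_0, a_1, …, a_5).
Σ a^n = 1/(1 − a) = -1/139;  first 6 digits = (1, 0, 1, 1, 1, 0)

v_2(a) = 2 ≥ 1, so the series converges in ℤ_2 to 1/(1 − a) = 1/(1 − 140) = -1/139. Expand this rational in ℤ_2: compute digits iteratively via d_i = x_i mod 2, x_{i+1} = (x_i − d_i)/2. The first 6 digits are (1, 0, 1, 1, 1, 0).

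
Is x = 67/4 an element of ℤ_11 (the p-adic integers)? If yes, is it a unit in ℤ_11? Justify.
x ∈ ℤ_11^× (unit); v_11(x) = 0

ℤ_11 = {x ∈ ℚ_11 : v_11(x) ≥ 0} and ℤ_11^× = {x ∈ ℤ_11 : v_11(x) = 0}. Here v_11(67/4) = v_11(num) − v_11(den) = 0; compare against these criteria.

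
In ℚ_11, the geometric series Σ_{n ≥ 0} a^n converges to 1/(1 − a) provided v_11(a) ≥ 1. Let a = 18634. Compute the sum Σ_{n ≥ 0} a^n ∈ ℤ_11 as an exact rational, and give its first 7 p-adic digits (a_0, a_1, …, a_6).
Σ a^n = 1/(1 − a) = -1/18633;  first 7 digits = (1, 0, 0, 3, 1, 0, 9)

v_11(a) = 3 ≥ 1, so the series converges in ℤ_11 to 1/(1 − a) = 1/(1 − 18634) = -1/18633. Expand this rational in ℤ_11: compute digits iteratively via d_i = x_i mod 11, x_{i+1} = (x_i − d_i)/11. The first 7 digits are (1, 0, 0, 3, 1, 0, 9).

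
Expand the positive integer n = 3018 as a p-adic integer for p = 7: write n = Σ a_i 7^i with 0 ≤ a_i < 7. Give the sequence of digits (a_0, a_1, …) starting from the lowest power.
(a_0, a_1, …) = (1, 4, 5, 1, 1)

Repeated division by 7 gives the digits low-to-high: 3018 = 1 + 4·7^1 + 5·7^2 + 1·7^3 + 1·7^4. Digit sequence: (1, 4, 5, 1, 1).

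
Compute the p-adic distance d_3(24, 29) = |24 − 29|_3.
d_3(24, 29) = 1

Step 1 — x − y = 24 − 29 = -5. Step 2 — v_3(-5) = 0 (factor: -5 = −(3^0 · 5); the sign does not affect v_p). Step 3 — |x − y|_3 = 3^{0} = 1.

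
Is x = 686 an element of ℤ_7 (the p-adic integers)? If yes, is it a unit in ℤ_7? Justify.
x ∈ ℤ_7 but not a unit; v_7(x) = 3 > 0

ℤ_7 = {x ∈ ℚ_7 : v_7(x) ≥ 0} and ℤ_7^× = {x ∈ ℤ_7 : v_7(x) = 0}. Here v_7(686) = v_7(num) − v_7(den) = 3; compare against these criteria.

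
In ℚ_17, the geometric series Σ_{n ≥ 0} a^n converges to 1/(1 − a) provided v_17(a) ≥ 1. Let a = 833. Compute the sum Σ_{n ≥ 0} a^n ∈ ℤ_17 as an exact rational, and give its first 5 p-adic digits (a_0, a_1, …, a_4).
Σ a^n = 1/(1 − a) = -1/832;  first 5 digits = (1, 15, 6, 14, 8)

v_17(a) = 1 ≥ 1, so the series converges in ℤ_17 to 1/(1 − a) = 1/(1 − 833) = -1/832. Expand this rational in ℤ_17: compute digits iteratively via d_i = x_i mod 17, x_{i+1} = (x_i − d_i)/17. The first 5 digits are (1, 15, 6, 14, 8).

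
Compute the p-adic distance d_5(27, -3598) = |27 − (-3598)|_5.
d_5(27, -3598) = 1/125

Step 1 — x − y = 27 − (-3598) = 3625. Step 2 — v_5(3625) = 3 (factor: 3625 = (5^3 · 29); the sign does not affect v_p). Step 3 — |x − y|_5 = 5^{-3} = 1/125.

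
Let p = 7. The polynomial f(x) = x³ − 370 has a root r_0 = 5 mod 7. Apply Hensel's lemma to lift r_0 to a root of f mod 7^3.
r_2 = 54 (mod 343)

Hensel: r_{i+1} = r_i − f(r_i)/f′(r_i) mod 7^{i+2}, where f′(x) = 3x². Iterate:
  r_0 = 5 (mod 7)
  r_1 = 5 (mod 49)
  r_2 = 54 (mod 343)
Final: r = 54 with f(r) ≡ 0 mod 7^3.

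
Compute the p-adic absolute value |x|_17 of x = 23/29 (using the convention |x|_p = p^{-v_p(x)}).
|23/29|_17 = 1

Step 1 — compute v_17(x) by factoring powers of 17 out of the numerator and denominator: v_17(23/29) = 0. Step 2 — apply |x|_p = p^{-v_p(x)} = 17^{0} = 1.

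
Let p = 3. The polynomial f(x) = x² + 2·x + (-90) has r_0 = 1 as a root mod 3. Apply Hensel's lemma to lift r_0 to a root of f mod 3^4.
r_3 = 34 (mod 81)

Hensel: r_{i+1} = r_i − f(r_i)·(f′(r_i))^{-1} mod 3^{i+2}, f′(x) = 2x + 2. Iterate:
  r_0 = 1 (mod 3)
  r_1 = 7 (mod 9)
  r_2 = 7 (mod 27)
  r_3 = 34 (mod 81)
Final: r = 34 satisfies f(r) ≡ 0 mod 3^4.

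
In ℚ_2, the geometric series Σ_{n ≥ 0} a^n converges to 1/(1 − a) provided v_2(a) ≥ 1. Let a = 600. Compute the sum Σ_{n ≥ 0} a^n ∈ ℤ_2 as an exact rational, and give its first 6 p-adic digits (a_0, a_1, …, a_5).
Σ a^n = 1/(1 − a) = -1/599;  first 6 digits = (1, 0, 0, 1, 1, 0)

v_2(a) = 3 ≥ 1, so the series converges in ℤ_2 to 1/(1 − a) = 1/(1 − 600) = -1/599. Expand this rational in ℤ_2: compute digits iteratively via d_i = x_i mod 2, x_{i+1} = (x_i − d_i)/2. The first 6 digits are (1, 0, 0, 1, 1, 0).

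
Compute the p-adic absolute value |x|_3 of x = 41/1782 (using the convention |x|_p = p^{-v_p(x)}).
|41/1782|_3 = 81

Step 1 — compute v_3(x) by factoring powers of 3 out of the numerator and denominator: v_3(41/1782) = -4. Step 2 — apply |x|_p = p^{-v_p(x)} = 3^{4} = 81.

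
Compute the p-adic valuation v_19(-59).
v_19(-59) = 0

v_19(n) is the largest exponent k such that 19^k divides n. Factor out: -59 = -19^0 · 59. (Sign doesn't affect v_p.) So v_19(-59) = 0.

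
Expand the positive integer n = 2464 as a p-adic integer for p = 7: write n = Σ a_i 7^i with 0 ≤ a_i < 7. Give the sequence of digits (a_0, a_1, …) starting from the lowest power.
(a_0, a_1, …) = (0, 2, 1, 0, 1)

Repeated division by 7 gives the digits low-to-high: 2464 = 2·7^1 + 1·7^2 + 1·7^4. Digit sequence: (0, 2, 1, 0, 1).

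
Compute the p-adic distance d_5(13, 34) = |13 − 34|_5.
d_5(13, 34) = 1

Step 1 — x − y = 13 − 34 = -21. Step 2 — v_5(-21) = 0 (factor: -21 = −(5^0 · 21); the sign does not affect v_p). Step 3 — |x − y|_5 = 5^{0} = 1.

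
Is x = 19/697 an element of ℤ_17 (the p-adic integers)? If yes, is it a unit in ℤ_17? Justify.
x ∉ ℤ_17 (v_17(x) = -1 < 0)

ℤ_17 = {x ∈ ℚ_17 : v_17(x) ≥ 0} and ℤ_17^× = {x ∈ ℤ_17 : v_17(x) = 0}. Here v_17(19/697) = v_17(num) − v_17(den) = -1; compare against these criteria.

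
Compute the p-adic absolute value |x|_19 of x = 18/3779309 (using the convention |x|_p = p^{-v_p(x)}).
|18/3779309|_19 = 130321

Step 1 — compute v_19(x) by factoring powers of 19 out of the numerator and denominator: v_19(18/3779309) = -4. Step 2 — apply |x|_p = p^{-v_p(x)} = 19^{4} = 130321.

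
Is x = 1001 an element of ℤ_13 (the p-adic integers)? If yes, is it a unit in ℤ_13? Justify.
x ∈ ℤ_13 but not a unit; v_13(x) = 1 > 0

ℤ_13 = {x ∈ ℚ_13 : v_13(x) ≥ 0} and ℤ_13^× = {x ∈ ℤ_13 : v_13(x) = 0}. Here v_13(1001) = v_13(num) − v_13(den) = 1; compare against these criteria.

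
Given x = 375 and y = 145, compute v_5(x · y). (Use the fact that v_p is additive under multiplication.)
v_5(54375) = 4

v_p(x) = 3 (factor: 375 = 5^3 · 3); v_p(y) = 1 (factor: 145 = 5^1 · 29). Additivity: v_p(xy) = v_p(x) + v_p(y) = 3 + 1 = 4. (Direct check: xy = 54375 = 5^4 · (87).)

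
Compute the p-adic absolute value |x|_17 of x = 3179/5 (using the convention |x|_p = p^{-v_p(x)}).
|3179/5|_17 = 1/289

Step 1 — compute v_17(x) by factoring powers of 17 out of the numerator and denominator: v_17(3179/5) = 2. Step 2 — apply |x|_p = p^{-v_p(x)} = 17^{-2} = 1/289.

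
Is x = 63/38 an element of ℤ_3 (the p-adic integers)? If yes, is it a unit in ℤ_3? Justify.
x ∈ ℤ_3 but not a unit; v_3(x) = 2 > 0

ℤ_3 = {x ∈ ℚ_3 : v_3(x) ≥ 0} and ℤ_3^× = {x ∈ ℤ_3 : v_3(x) = 0}. Here v_3(63/38) = v_3(num) − v_3(den) = 2; compare against these criteria.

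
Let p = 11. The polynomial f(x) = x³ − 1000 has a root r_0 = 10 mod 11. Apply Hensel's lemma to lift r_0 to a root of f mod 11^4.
r_3 = 10 (mod 14641)

Hensel: r_{i+1} = r_i − f(r_i)/f′(r_i) mod 11^{i+2}, where f′(x) = 3x². Iterate:
  r_0 = 10 (mod 11)
  r_1 = 10 (mod 121)
  r_2 = 10 (mod 1331)
  r_3 = 10 (mod 14641)
Final: r = 10 with f(r) ≡ 0 mod 11^4.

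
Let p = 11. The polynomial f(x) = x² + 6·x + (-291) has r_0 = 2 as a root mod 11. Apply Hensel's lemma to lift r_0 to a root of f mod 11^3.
r_2 = 453 (mod 1331)

Hensel: r_{i+1} = r_i − f(r_i)·(f′(r_i))^{-1} mod 11^{i+2}, f′(x) = 2x + 6. Iterate:
  r_0 = 2 (mod 11)
  r_1 = 90 (mod 121)
  r_2 = 453 (mod 1331)
Final: r = 453 satisfies f(r) ≡ 0 mod 11^3.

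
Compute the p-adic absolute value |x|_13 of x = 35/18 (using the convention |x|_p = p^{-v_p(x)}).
|35/18|_13 = 1

Step 1 — compute v_13(x) by factoring powers of 13 out of the numerator and denominator: v_13(35/18) = 0. Step 2 — apply |x|_p = p^{-v_p(x)} = 13^{0} = 1.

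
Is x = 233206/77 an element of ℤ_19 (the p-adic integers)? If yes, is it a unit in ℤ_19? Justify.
x ∈ ℤ_19 but not a unit; v_19(x) = 3 > 0

ℤ_19 = {x ∈ ℚ_19 : v_19(x) ≥ 0} and ℤ_19^× = {x ∈ ℤ_19 : v_19(x) = 0}. Here v_19(233206/77) = v_19(num) − v_19(den) = 3; compare against these criteria.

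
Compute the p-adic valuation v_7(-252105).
v_7(-252105) = 5

v_7(n) is the largest exponent k such that 7^k divides n. Factor out: -252105 = -7^5 · 15. (Sign doesn't affect v_p.) So v_7(-252105) = 5.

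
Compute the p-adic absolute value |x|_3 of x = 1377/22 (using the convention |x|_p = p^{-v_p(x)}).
|1377/22|_3 = 1/81

Step 1 — compute v_3(x) by factoring powers of 3 out of the numerator and denominator: v_3(1377/22) = 4. Step 2 — apply |x|_p = p^{-v_p(x)} = 3^{-4} = 1/81.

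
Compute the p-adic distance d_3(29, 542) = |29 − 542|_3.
d_3(29, 542) = 1/27

Step 1 — x − y = 29 − 542 = -513. Step 2 — v_3(-513) = 3 (factor: -513 = −(3^3 · 19); the sign does not affect v_p). Step 3 — |x − y|_3 = 3^{-3} = 1/27.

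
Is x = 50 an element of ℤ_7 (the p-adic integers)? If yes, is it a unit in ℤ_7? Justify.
x ∈ ℤ_7^× (unit); v_7(x) = 0

ℤ_7 = {x ∈ ℚ_7 : v_7(x) ≥ 0} and ℤ_7^× = {x ∈ ℤ_7 : v_7(x) = 0}. Here v_7(50) = v_7(num) − v_7(den) = 0; compare against these criteria.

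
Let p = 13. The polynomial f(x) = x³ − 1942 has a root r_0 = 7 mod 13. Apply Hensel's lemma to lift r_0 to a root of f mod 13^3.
r_2 = 1970 (mod 2197)

Hensel: r_{i+1} = r_i − f(r_i)/f′(r_i) mod 13^{i+2}, where f′(x) = 3x². Iterate:
  r_0 = 7 (mod 13)
  r_1 = 111 (mod 169)
  r_2 = 1970 (mod 2197)
Final: r = 1970 with f(r) ≡ 0 mod 13^3.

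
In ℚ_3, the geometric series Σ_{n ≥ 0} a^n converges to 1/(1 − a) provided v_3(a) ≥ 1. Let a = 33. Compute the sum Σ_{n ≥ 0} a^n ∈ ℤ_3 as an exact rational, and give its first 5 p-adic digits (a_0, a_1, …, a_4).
Σ a^n = 1/(1 − a) = -1/32;  first 5 digits = (1, 2, 1, 1, 2)

v_3(a) = 1 ≥ 1, so the series converges in ℤ_3 to 1/(1 − a) = 1/(1 − 33) = -1/32. Expand this rational in ℤ_3: compute digits iteratively via d_i = x_i mod 3, x_{i+1} = (x_i − d_i)/3. The first 5 digits are (1, 2, 1, 1, 2).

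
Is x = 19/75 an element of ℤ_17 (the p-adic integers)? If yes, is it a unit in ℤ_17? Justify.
x ∈ ℤ_17^× (unit); v_17(x) = 0

ℤ_17 = {x ∈ ℚ_17 : v_17(x) ≥ 0} and ℤ_17^× = {x ∈ ℤ_17 : v_17(x) = 0}. Here v_17(19/75) = v_17(num) − v_17(den) = 0; compare against these criteria.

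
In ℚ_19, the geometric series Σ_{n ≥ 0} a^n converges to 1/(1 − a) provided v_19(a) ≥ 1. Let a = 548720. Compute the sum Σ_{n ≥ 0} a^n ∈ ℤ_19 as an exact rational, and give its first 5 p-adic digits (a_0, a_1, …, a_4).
Σ a^n = 1/(1 − a) = -1/548719;  first 5 digits = (1, 0, 0, 4, 4)

v_19(a) = 3 ≥ 1, so the series converges in ℤ_19 to 1/(1 − a) = 1/(1 − 548720) = -1/548719. Expand this rational in ℤ_19: compute digits iteratively via d_i = x_i mod 19, x_{i+1} = (x_i − d_i)/19. The first 5 digits are (1, 0, 0, 4, 4).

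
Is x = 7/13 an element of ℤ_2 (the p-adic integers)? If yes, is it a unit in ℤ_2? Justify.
x ∈ ℤ_2^× (unit); v_2(x) = 0

ℤ_2 = {x ∈ ℚ_2 : v_2(x) ≥ 0} and ℤ_2^× = {x ∈ ℤ_2 : v_2(x) = 0}. Here v_2(7/13) = v_2(num) − v_2(den) = 0; compare against these criteria.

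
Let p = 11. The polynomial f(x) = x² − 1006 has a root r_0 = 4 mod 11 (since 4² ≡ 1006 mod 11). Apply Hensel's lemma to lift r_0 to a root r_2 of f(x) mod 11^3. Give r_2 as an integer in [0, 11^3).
r_2 = 158 (mod 1331)

Hensel's recurrence: r_{i+1} = r_i − f(r_i)·(f′(r_i))^{-1} mod 11^{i+2}, with f′(x) = 2x. Iterate:
  r_0 = 4 (mod 11)
  r_1 = 37 (mod 121)
  r_2 = 158 (mod 1331)
Final: r_2 = 158, and one checks f(r_2) ≡ 0 mod 11^3.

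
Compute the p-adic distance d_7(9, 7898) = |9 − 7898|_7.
d_7(9, 7898) = 1/343

Step 1 — x − y = 9 − 7898 = -7889. Step 2 — v_7(-7889) = 3 (factor: -7889 = −(7^3 · 23); the sign does not affect v_p). Step 3 — |x − y|_7 = 7^{-3} = 1/343.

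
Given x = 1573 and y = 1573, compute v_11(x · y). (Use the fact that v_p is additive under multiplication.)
v_11(2474329) = 4

v_p(x) = 2 (factor: 1573 = 11^2 · 13); v_p(y) = 2 (factor: 1573 = 11^2 · 13). Additivity: v_p(xy) = v_p(x) + v_p(y) = 2 + 2 = 4. (Direct check: xy = 2474329 = 11^4 · (169).)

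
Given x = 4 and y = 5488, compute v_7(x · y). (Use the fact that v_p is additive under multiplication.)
v_7(21952) = 3

v_p(x) = 0 (factor: 4 = 7^0 · 4); v_p(y) = 3 (factor: 5488 = 7^3 · 16). Additivity: v_p(xy) = v_p(x) + v_p(y) = 0 + 3 = 3. (Direct check: xy = 21952 = 7^3 · (64).)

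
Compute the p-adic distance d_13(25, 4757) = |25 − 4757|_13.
d_13(25, 4757) = 1/169

Step 1 — x − y = 25 − 4757 = -4732. Step 2 — v_13(-4732) = 2 (factor: -4732 = −(13^2 · 28); the sign does not affect v_p). Step 3 — |x − y|_13 = 13^{-2} = 1/169.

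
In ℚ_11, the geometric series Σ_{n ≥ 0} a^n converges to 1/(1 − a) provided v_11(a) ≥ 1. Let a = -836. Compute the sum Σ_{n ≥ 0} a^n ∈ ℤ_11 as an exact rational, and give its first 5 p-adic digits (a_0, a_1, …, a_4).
Σ a^n = 1/(1 − a) = 1/837;  first 5 digits = (1, 1, 5, 8, 5)

v_11(a) = 1 ≥ 1, so the series converges in ℤ_11 to 1/(1 − a) = 1/(1 − (-836)) = 1/837. Expand this rational in ℤ_11: compute digits iteratively via d_i = x_i mod 11, x_{i+1} = (x_i − d_i)/11. The first 5 digits are (1, 1, 5, 8, 5).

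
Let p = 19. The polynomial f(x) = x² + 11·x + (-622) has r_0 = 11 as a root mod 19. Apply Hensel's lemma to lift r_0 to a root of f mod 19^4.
r_3 = 128090 (mod 130321)

Hensel: r_{i+1} = r_i − f(r_i)·(f′(r_i))^{-1} mod 19^{i+2}, f′(x) = 2x + 11. Iterate:
  r_0 = 11 (mod 19)
  r_1 = 296 (mod 361)
  r_2 = 4628 (mod 6859)
  r_3 = 128090 (mod 130321)
Final: r = 128090 satisfies f(r) ≡ 0 mod 19^4.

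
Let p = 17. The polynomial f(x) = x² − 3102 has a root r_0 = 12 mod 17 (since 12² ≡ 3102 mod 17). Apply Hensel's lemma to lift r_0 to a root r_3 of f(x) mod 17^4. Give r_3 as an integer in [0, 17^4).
r_3 = 49771 (mod 83521)

Hensel's recurrence: r_{i+1} = r_i − f(r_i)·(f′(r_i))^{-1} mod 17^{i+2}, with f′(x) = 2x. Iterate:
  r_0 = 12 (mod 17)
  r_1 = 63 (mod 289)
  r_2 = 641 (mod 4913)
  r_3 = 49771 (mod 83521)
Final: r_3 = 49771, and one checks f(r_3) ≡ 0 mod 17^4.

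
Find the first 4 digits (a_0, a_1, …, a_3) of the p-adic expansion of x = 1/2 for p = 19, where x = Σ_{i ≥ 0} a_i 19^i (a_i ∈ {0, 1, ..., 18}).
(a_0, …, a_3) = (10, 9, 9, 9)

v_19(1/2) = 0 (numerator and denominator both coprime to 19), so x ∈ ℤ_19^×. Compute digits iteratively via a_i = x_i mod 19, x_{i+1} = (x_i − a_i)/19, with x_0 = x:
  x_0 = 1/2;  a_0 = 10;  x_1 = (x_0 − 10)/19 = -1/2
  x_1 = -1/2;  a_1 = 9;  x_2 = (x_1 − 9)/19 = -1/2
  x_2 = -1/2;  a_2 = 9;  x_3 = (x_2 − 9)/19 = -1/2
  x_3 = -1/2;  a_3 = 9;  x_4 = (x_3 − 9)/19 = -1/2
Digits: (10, 9, 9, 9).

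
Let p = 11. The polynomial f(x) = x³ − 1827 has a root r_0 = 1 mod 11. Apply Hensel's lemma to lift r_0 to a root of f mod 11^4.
r_3 = 12871 (mod 14641)

Hensel: r_{i+1} = r_i − f(r_i)/f′(r_i) mod 11^{i+2}, where f′(x) = 3x². Iterate:
  r_0 = 1 (mod 11)
  r_1 = 45 (mod 121)
  r_2 = 892 (mod 1331)
  r_3 = 12871 (mod 14641)
Final: r = 12871 with f(r) ≡ 0 mod 11^4.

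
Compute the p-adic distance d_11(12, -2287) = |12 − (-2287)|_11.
d_11(12, -2287) = 1/121

Step 1 — x − y = 12 − (-2287) = 2299. Step 2 — v_11(2299) = 2 (factor: 2299 = (11^2 · 19); the sign does not affect v_p). Step 3 — |x − y|_11 = 11^{-2} = 1/121.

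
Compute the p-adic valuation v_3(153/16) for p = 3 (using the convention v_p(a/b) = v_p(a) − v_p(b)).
v_3(153/16) = 2

Factor powers of 3 from the numerator and denominator of the reduced fraction: 153 = 3^2 · 17 and 16 = 3^0 · 16. Apply v_p(a/b) = v_p(a) − v_p(b): v_3(153/16) = 2 − 0 = 2.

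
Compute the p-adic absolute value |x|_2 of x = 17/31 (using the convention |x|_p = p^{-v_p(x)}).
|17/31|_2 = 1

Step 1 — compute v_2(x) by factoring powers of 2 out of the numerator and denominator: v_2(17/31) = 0. Step 2 — apply |x|_p = p^{-v_p(x)} = 2^{0} = 1.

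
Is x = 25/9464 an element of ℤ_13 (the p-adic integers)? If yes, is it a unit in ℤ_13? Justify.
x ∉ ℤ_13 (v_13(x) = -2 < 0)

ℤ_13 = {x ∈ ℚ_13 : v_13(x) ≥ 0} and ℤ_13^× = {x ∈ ℤ_13 : v_13(x) = 0}. Here v_13(25/9464) = v_13(num) − v_13(den) = -2; compare against these criteria.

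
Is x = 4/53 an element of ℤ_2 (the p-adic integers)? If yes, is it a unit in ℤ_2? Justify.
x ∈ ℤ_2 but not a unit; v_2(x) = 2 > 0

ℤ_2 = {x ∈ ℚ_2 : v_2(x) ≥ 0} and ℤ_2^× = {x ∈ ℤ_2 : v_2(x) = 0}. Here v_2(4/53) = v_2(num) − v_2(den) = 2; compare against these criteria.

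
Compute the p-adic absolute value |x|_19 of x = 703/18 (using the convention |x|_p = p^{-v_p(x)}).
|703/18|_19 = 1/19

Step 1 — compute v_19(x) by factoring powers of 19 out of the numerator and denominator: v_19(703/18) = 1. Step 2 — apply |x|_p = p^{-v_p(x)} = 19^{-1} = 1/19.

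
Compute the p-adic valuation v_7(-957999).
v_7(-957999) = 5

v_7(n) is the largest exponent k such that 7^k divides n. Factor out: -957999 = -7^5 · 57. (Sign doesn't affect v_p.) So v_7(-957999) = 5.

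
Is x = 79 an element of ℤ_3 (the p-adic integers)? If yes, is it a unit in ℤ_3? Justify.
x ∈ ℤ_3^× (unit); v_3(x) = 0

ℤ_3 = {x ∈ ℚ_3 : v_3(x) ≥ 0} and ℤ_3^× = {x ∈ ℤ_3 : v_3(x) = 0}. Here v_3(79) = v_3(num) − v_3(den) = 0; compare against these criteria.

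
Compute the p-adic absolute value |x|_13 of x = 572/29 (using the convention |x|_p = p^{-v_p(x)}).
|572/29|_13 = 1/13

Step 1 — compute v_13(x) by factoring powers of 13 out of the numerator and denominator: v_13(572/29) = 1. Step 2 — apply |x|_p = p^{-v_p(x)} = 13^{-1} = 1/13.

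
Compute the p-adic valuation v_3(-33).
v_3(-33) = 1

v_3(n) is the largest exponent k such that 3^k divides n. Factor out: -33 = -3^1 · 11. (Sign doesn't affect v_p.) So v_3(-33) = 1.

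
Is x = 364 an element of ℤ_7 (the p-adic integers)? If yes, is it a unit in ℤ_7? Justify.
x ∈ ℤ_7 but not a unit; v_7(x) = 1 > 0

ℤ_7 = {x ∈ ℚ_7 : v_7(x) ≥ 0} and ℤ_7^× = {x ∈ ℤ_7 : v_7(x) = 0}. Here v_7(364) = v_7(num) − v_7(den) = 1; compare against these criteria.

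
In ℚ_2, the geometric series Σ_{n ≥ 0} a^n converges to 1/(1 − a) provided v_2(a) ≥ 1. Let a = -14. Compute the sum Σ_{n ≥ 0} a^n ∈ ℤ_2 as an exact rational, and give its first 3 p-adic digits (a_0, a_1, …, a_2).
Σ a^n = 1/(1 − a) = 1/15;  first 3 digits = (1, 1, 1)

v_2(a) = 1 ≥ 1, so the series converges in ℤ_2 to 1/(1 − a) = 1/(1 − (-14)) = 1/15. Expand this rational in ℤ_2: compute digits iteratively via d_i = x_i mod 2, x_{i+1} = (x_i − d_i)/2. The first 3 digits are (1, 1, 1).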